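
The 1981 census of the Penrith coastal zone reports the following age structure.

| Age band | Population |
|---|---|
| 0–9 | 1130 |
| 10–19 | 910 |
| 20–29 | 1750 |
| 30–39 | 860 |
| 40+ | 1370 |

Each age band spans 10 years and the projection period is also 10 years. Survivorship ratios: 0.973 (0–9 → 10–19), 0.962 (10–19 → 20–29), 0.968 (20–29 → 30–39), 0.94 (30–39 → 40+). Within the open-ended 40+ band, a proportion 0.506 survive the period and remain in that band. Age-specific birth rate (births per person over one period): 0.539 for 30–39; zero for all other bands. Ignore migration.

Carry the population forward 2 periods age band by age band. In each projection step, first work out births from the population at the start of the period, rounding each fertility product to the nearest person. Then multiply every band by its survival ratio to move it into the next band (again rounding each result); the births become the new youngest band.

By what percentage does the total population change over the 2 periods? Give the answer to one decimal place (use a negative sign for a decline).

-6.6

Call the groups 1 to 5, youngest first.
After projecting period 1:
Births: 860 * 0.539 = 464
Group 2: 1130 * 0.973 = 1099
Group 3: 910 * 0.962 = 875
Group 4: 1750 * 0.968 = 1694
Group 5: 860 * 0.94 + 1370 * 0.506 = 808 + 693 = 1501
Population now: 0–9=464, 10–19=1099, 20–29=875, 30–39=1694, 40+=1501
After projecting period 2:
Births: 1694 * 0.539 = 913
Group 2: 464 * 0.973 = 451
Group 3: 1099 * 0.962 = 1057
Group 4: 875 * 0.968 = 847
Group 5: 1694 * 0.94 + 1501 * 0.506 = 1592 + 760 = 2352
Population now: 0–9=913, 10–19=451, 20–29=1057, 30–39=847, 40+=2352
Total: 6020 → 5620; change = -400; percentage change = -6.6%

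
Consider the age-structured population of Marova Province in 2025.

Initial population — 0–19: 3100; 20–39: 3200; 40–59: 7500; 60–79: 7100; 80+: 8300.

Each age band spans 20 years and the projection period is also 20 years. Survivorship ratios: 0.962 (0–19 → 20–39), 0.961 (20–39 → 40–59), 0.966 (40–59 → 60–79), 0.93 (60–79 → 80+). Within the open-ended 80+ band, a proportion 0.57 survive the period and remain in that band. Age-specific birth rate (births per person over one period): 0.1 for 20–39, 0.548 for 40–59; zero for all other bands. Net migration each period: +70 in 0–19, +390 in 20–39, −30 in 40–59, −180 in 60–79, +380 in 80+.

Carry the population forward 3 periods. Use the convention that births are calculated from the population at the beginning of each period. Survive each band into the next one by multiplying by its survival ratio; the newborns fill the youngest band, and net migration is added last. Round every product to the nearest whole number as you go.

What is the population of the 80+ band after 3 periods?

10715

After projecting period 1:
Births: 3200 × 0.1 = 320  |  7500 × 0.548 = 4110 → total 4430
20–39: 3100 × 0.962 = 2982
40–59: 3200 × 0.961 = 3075
60–79: 7500 × 0.966 = 7245
80+: 7100 × 0.93 + 8300 × 0.57 = 6603 + 4731 = 11334
Net migration: 0–19 + 70 → 4500; 20–39 + 390 → 3372; 40–59 − 30 → 3045; 60–79 − 180 → 7065; 80+ + 380 → 11714
Population now: 0–19=4500, 20–39=3372, 40–59=3045, 60–79=7065, 80+=11714
After projecting period 2:
Births: 3372 × 0.1 = 337  |  3045 × 0.548 = 1669 → total 2006
20–39: 4500 × 0.962 = 4329
40–59: 3372 × 0.961 = 3240
60–79: 3045 × 0.966 = 2941
80+: 7065 × 0.93 + 11714 × 0.57 = 6570 + 6677 = 13247
Net migration: 0–19 + 70 → 2076; 20–39 + 390 → 4719; 40–59 − 30 → 3210; 60–79 − 180 → 2761; 80+ + 380 → 13627
Population now: 0–19=2076, 20–39=4719, 40–59=3210, 60–79=2761, 80+=13627
After projecting period 3:
Births: 4719 × 0.1 = 472  |  3210 × 0.548 = 1759 → total 2231
20–39: 2076 × 0.962 = 1997
40–59: 4719 × 0.961 = 4535
60–79: 3210 × 0.966 = 3101
80+: 2761 × 0.93 + 13627 × 0.57 = 2568 + 7767 = 10335
Net migration: 0–19 + 70 → 2301; 20–39 + 390 → 2387; 40–59 − 30 → 4505; 60–79 − 180 → 2921; 80+ + 380 → 10715
Population now: 0–19=2301, 20–39=2387, 40–59=4505, 60–79=2921, 80+=10715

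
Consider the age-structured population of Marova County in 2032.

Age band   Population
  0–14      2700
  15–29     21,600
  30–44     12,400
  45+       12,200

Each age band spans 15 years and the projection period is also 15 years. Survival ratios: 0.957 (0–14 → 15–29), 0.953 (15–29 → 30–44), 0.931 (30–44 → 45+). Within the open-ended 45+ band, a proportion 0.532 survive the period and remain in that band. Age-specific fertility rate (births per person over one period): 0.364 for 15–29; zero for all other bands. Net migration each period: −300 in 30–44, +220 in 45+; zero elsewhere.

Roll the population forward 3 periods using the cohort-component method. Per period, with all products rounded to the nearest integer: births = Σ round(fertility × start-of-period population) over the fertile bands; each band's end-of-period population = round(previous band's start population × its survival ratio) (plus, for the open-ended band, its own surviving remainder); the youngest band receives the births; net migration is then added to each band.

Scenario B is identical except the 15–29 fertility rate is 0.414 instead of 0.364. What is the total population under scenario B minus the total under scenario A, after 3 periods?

1912

Numbering the bands 1..4 from youngest to oldest:
[period 1]
Births: 21600 × 0.364 = 7862
Band 2: 2700 × 0.957 = 2584
Band 3: 21600 × 0.953 = 20585
Band 4: 12400 × 0.931 + 12200 × 0.532 = 11544 + 6490 = 18034
Net migration: Band 3 − 300 → 20285; Band 4 + 220 → 18254
Population now: 0–14=7862, 15–29=2584, 30–44=20285, 45+=18254
[period 2]
Births: 2584 × 0.364 = 941
Band 2: 7862 × 0.957 = 7524
Band 3: 2584 × 0.953 = 2463
Band 4: 20285 × 0.931 + 18254 × 0.532 = 18885 + 9711 = 28596
Net migration: Band 3 − 300 → 2163; Band 4 + 220 → 28816
Population now: 0–14=941, 15–29=7524, 30–44=2163, 45+=28816
[period 3]
Births: 7524 × 0.364 = 2739
Band 2: 941 × 0.957 = 901
Band 3: 7524 × 0.953 = 7170
Band 4: 2163 × 0.931 + 28816 × 0.532 = 2014 + 15330 = 17344
Net migration: Band 3 − 300 → 6870; Band 4 + 220 → 17564
Population now: 0–14=2739, 15–29=901, 30–44=6870, 45+=17564
Scenario A total after 3 periods: 28074
Scenario B projection —
[period 1]
Births: 21600 × 0.414 = 8942
Band 2: 2700 × 0.957 = 2584
Band 3: 21600 × 0.953 = 20585
Band 4: 12400 × 0.931 + 12200 × 0.532 = 11544 + 6490 = 18034
Net migration: Band 3 − 300 → 20285; Band 4 + 220 → 18254
Population now: 0–14=8942, 15–29=2584, 30–44=20285, 45+=18254
[period 2]
Births: 2584 × 0.414 = 1070
Band 2: 8942 × 0.957 = 8557
Band 3: 2584 × 0.953 = 2463
Band 4: 20285 × 0.931 + 18254 × 0.532 = 18885 + 9711 = 28596
Net migration: Band 3 − 300 → 2163; Band 4 + 220 → 28816
Population now: 0–14=1070, 15–29=8557, 30–44=2163, 45+=28816
[period 3]
Births: 8557 × 0.414 = 3543
Band 2: 1070 × 0.957 = 1024
Band 3: 8557 × 0.953 = 8155
Band 4: 2163 × 0.931 + 28816 × 0.532 = 2014 + 15330 = 17344
Net migration: Band 3 − 300 → 7855; Band 4 + 220 → 17564
Population now: 0–14=3543, 15–29=1024, 30–44=7855, 45+=17564
Scenario B total after 3 periods: 29986
Difference B − A = 29986 − 28074 = 1912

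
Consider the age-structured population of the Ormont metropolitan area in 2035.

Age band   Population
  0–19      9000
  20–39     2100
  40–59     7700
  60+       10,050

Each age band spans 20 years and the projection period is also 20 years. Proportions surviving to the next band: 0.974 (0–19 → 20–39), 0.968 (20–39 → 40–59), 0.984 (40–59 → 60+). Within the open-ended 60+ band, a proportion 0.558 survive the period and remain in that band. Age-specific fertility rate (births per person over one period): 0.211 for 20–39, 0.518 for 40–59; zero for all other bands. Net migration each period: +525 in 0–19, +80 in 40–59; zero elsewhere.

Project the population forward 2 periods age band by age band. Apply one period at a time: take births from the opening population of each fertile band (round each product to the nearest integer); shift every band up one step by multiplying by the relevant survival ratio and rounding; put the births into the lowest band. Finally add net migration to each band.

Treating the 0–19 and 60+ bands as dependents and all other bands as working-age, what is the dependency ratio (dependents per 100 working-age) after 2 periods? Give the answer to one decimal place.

96.4

— Period 1 —
Births: 2100 × 0.211 = 443 ; 7700 × 0.518 = 3989 — total 4432
20–39: 9000 × 0.974 = 8766
40–59: 2100 × 0.968 = 2033
60+: 7700 × 0.984 + 10050 × 0.558 = 7577 + 5608 = 13185
Net migration: 0–19 + 525 → 4957; 40–59 + 80 → 2113
Population now: 0–19=4957, 20–39=8766, 40–59=2113, 60+=13185
— Period 2 —
Births: 8766 × 0.211 = 1850 ; 2113 × 0.518 = 1095 — total 2945
20–39: 4957 × 0.974 = 4828
40–59: 8766 × 0.968 = 8485
60+: 2113 × 0.984 + 13185 × 0.558 = 2079 + 7357 = 9436
Net migration: 0–19 + 525 → 3470; 40–59 + 80 → 8565
Population now: 0–19=3470, 20–39=4828, 40–59=8565, 60+=9436
Dependents (band 0–19 + band 60+) = 3470 + 9436 = 12906; working-age = 13393; ratio = 12906/13393 × 100 = 96.4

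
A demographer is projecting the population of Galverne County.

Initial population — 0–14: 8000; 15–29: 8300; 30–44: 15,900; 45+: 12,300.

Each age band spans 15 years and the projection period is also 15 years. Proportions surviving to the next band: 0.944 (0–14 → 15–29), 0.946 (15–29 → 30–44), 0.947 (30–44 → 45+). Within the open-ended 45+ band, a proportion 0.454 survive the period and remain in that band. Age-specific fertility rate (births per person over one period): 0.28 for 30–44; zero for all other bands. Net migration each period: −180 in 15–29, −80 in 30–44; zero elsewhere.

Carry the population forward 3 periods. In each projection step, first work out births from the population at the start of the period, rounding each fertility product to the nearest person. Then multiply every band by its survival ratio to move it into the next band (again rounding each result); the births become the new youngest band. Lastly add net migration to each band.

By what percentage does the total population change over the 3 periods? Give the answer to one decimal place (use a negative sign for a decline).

-51.3

Period 1.
Births: 15900 × 0.28 = 4452
15–29: 8000 × 0.944 = 7552
30–44: 8300 × 0.946 = 7852
45+: 15900 × 0.947 + 12300 × 0.454 = 15057 + 5584 = 20641
Net migration: 15–29 − 180 → 7372; 30–44 − 80 → 7772
End of period: [4452, 7372, 7772, 20641]
Period 2.
Births: 7772 × 0.28 = 2176
15–29: 4452 × 0.944 = 4203
30–44: 7372 × 0.946 = 6974
45+: 7772 × 0.947 + 20641 × 0.454 = 7360 + 9371 = 16731
Net migration: 15–29 − 180 → 4023; 30–44 − 80 → 6894
End of period: [2176, 4023, 6894, 16731]
Period 3.
Births: 6894 × 0.28 = 1930
15–29: 2176 × 0.944 = 2054
30–44: 4023 × 0.946 = 3806
45+: 6894 × 0.947 + 16731 × 0.454 = 6529 + 7596 = 14125
Net migration: 15–29 − 180 → 1874; 30–44 − 80 → 3726
End of period: [1930, 1874, 3726, 14125]
Total: 44500 → 21655; change = -22845; percentage change = -51.3%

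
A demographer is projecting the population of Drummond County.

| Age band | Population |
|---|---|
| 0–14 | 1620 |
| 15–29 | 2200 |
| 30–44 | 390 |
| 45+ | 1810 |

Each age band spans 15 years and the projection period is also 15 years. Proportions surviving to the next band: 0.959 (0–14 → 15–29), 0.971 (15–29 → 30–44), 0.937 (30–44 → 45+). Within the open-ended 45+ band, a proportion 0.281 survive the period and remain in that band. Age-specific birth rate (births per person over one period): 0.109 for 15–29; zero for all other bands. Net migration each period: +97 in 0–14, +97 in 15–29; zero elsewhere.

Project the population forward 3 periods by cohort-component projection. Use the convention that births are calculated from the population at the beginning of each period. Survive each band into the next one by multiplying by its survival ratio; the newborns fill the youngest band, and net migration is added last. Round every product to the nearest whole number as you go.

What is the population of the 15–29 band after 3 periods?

Period 1.
Births: 2200 × 0.109 = 240
15–29: 1620 × 0.959 = 1554
30–44: 2200 × 0.971 = 2136
45+: 390 × 0.937 + 1810 × 0.281 = 365 + 509 = 874
Net migration: 0–14 + 97 → 337; 15–29 + 97 → 1651
Giving 337 / 1651 / 2136 / 874.
Period 2.
Births: 1651 × 0.109 = 180
15–29: 337 × 0.959 = 323
30–44: 1651 × 0.971 = 1603
45+: 2136 × 0.937 + 874 × 0.281 = 2001 + 246 = 2247
Net migration: 0–14 + 97 → 277; 15–29 + 97 → 420
Giving 277 / 420 / 1603 / 2247.
Period 3.
Births: 420 × 0.109 = 46
15–29: 277 × 0.959 = 266
30–44: 420 × 0.971 = 408
45+: 1603 × 0.937 + 2247 × 0.281 = 1502 + 631 = 2133
Net migration: 0–14 + 97 → 143; 15–29 + 97 → 363
Giving 143 / 363 / 408 / 2133.

363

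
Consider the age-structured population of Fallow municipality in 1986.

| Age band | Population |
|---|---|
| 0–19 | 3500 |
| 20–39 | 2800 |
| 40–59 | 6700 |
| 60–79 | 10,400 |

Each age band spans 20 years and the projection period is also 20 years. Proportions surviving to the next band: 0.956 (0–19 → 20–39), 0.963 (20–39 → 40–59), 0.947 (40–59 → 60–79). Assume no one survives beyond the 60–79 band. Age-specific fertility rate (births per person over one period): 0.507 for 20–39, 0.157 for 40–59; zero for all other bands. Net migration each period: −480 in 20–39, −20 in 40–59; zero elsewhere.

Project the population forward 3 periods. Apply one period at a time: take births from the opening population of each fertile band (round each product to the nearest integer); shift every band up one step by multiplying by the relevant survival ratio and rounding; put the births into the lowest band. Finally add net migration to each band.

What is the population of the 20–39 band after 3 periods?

1311

Let band 1 be 0–19 through band 4 = 60–79.
[period 1]
Births: 2800 * 0.507 = 1420, 6700 * 0.157 = 1052 — total 2472
Band 2: 3500 * 0.956 = 3346
Band 3: 2800 * 0.963 = 2696
Band 4: 6700 * 0.947 = 6345
Net migration: Band 2 − 480 → 2866; Band 3 − 20 → 2676
→ [2472, 2866, 2676, 6345]
[period 2]
Births: 2866 * 0.507 = 1453, 2676 * 0.157 = 420 — total 1873
Band 2: 2472 * 0.956 = 2363
Band 3: 2866 * 0.963 = 2760
Band 4: 2676 * 0.947 = 2534
Net migration: Band 2 − 480 → 1883; Band 3 − 20 → 2740
→ [1873, 1883, 2740, 2534]
[period 3]
Births: 1883 * 0.507 = 955, 2740 * 0.157 = 430 — total 1385
Band 2: 1873 * 0.956 = 1791
Band 3: 1883 * 0.963 = 1813
Band 4: 2740 * 0.947 = 2595
Net migration: Band 2 − 480 → 1311; Band 3 − 20 → 1793
→ [1385, 1311, 1793, 2595]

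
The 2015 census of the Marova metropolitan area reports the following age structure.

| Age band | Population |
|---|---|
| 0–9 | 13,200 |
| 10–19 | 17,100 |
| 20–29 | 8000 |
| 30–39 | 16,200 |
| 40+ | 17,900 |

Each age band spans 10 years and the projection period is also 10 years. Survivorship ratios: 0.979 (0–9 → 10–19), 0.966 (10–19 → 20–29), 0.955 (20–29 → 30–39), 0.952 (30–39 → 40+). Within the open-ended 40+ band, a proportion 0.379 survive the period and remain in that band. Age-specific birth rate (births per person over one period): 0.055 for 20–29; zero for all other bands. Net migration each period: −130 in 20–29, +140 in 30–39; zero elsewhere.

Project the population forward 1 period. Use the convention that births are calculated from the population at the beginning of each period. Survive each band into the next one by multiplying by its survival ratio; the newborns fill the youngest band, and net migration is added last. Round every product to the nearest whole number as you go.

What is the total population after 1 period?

59738

Call the groups 1 to 5, youngest first.
— Period 1 —
Births: 8000 × 0.055 = 440
Group 2: 13200 × 0.979 = 12923
Group 3: 17100 × 0.966 = 16519
Group 4: 8000 × 0.955 = 7640
Group 5: 16200 × 0.952 + 17900 × 0.379 = 15422 + 6784 = 22206
Net migration: Group 3 − 130 → 16389; Group 4 + 140 → 7780
End of period: [440, 12923, 16389, 7780, 22206]
Total after period 1: 440 + 12923 + 16389 + 7780 + 22206 = 59738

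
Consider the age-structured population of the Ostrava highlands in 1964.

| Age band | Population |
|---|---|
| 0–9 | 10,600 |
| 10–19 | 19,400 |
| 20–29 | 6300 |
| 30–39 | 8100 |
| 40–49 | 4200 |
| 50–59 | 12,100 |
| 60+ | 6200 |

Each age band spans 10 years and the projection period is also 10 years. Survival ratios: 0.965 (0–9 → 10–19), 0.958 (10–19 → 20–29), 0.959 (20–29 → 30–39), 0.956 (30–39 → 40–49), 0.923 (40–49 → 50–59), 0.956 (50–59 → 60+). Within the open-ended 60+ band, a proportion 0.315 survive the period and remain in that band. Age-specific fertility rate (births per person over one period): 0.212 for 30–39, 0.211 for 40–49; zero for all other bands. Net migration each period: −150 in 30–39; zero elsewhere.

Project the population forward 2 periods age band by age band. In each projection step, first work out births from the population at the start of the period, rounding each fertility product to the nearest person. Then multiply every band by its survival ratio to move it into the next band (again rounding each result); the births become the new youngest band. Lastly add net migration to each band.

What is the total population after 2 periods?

53613

— Period 1 —
Births: 8100 × 0.212 = 1717 ; 4200 × 0.211 = 886 ⇒ total 2603
10–19: 10600 × 0.965 = 10229
20–29: 19400 × 0.958 = 18585
30–39: 6300 × 0.959 = 6042
40–49: 8100 × 0.956 = 7744
50–59: 4200 × 0.923 = 3877
60+: 12100 × 0.956 + 6200 × 0.315 = 11568 + 1953 = 13521
Net migration: 30–39 − 150 → 5892
Population now: 0–9=2603, 10–19=10229, 20–29=18585, 30–39=5892, 40–49=7744, 50–59=3877, 60+=13521
— Period 2 —
Births: 5892 × 0.212 = 1249 ; 7744 × 0.211 = 1634 ⇒ total 2883
10–19: 2603 × 0.965 = 2512
20–29: 10229 × 0.958 = 9799
30–39: 18585 × 0.959 = 17823
40–49: 5892 × 0.956 = 5633
50–59: 7744 × 0.923 = 7148
60+: 3877 × 0.956 + 13521 × 0.315 = 3706 + 4259 = 7965
Net migration: 30–39 − 150 → 17673
Population now: 0–9=2883, 10–19=2512, 20–29=9799, 30–39=17673, 40–49=5633, 50–59=7148, 60+=7965
Total after period 2: 2883 + 2512 + 9799 + 17673 + 5633 + 7148 + 7965 = 53613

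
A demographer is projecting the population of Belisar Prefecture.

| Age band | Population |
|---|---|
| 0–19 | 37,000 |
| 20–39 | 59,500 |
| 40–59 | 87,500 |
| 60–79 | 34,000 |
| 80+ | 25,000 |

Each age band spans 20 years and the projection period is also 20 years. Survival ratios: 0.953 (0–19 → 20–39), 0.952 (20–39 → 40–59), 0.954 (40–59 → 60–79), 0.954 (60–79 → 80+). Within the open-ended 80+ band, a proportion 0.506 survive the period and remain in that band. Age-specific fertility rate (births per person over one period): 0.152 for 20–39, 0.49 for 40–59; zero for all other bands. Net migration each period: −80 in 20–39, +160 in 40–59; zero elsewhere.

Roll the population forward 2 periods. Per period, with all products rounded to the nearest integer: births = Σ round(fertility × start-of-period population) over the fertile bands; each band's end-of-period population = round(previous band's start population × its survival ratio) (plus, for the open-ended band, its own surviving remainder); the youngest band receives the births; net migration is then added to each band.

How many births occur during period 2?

[period 1]
Births: 59500 × 0.152 = 9044 ; 87500 × 0.49 = 42875 ⇒ total 51919
20–39: 37000 × 0.953 = 35261
40–59: 59500 × 0.952 = 56644
60–79: 87500 × 0.954 = 83475
80+: 34000 × 0.954 + 25000 × 0.506 = 32436 + 12650 = 45086
Net migration: 20–39 − 80 → 35181; 40–59 + 160 → 56804
Giving 51919 / 35181 / 56804 / 83475 / 45086.
[period 2]
Births: 35181 × 0.152 = 5348 ; 56804 × 0.49 = 27834 ⇒ total 33182
20–39: 51919 × 0.953 = 49479
40–59: 35181 × 0.952 = 33492
60–79: 56804 × 0.954 = 54191
80+: 83475 × 0.954 + 45086 × 0.506 = 79635 + 22814 = 102449
Net migration: 20–39 − 80 → 49399; 40–59 + 160 → 33652
Giving 33182 / 49399 / 33652 / 54191 / 102449.

33182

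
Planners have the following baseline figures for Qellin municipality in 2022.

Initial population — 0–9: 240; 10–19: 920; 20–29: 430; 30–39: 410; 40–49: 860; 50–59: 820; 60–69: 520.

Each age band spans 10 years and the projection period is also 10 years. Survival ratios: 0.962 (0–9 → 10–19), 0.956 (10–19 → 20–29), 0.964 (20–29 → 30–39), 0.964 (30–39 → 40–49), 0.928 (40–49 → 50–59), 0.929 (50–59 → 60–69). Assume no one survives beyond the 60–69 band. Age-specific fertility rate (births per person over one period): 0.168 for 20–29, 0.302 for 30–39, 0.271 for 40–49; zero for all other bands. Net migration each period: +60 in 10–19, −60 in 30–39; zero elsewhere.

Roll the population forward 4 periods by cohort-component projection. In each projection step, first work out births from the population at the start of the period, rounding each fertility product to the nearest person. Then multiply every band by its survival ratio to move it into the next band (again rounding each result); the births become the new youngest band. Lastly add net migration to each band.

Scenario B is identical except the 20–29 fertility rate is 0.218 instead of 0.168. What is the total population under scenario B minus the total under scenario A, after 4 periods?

100

After projecting period 1:
Births: 430 × 0.168 = 72  |  410 × 0.302 = 124  |  860 × 0.271 = 233 — total 429
10–19: 240 × 0.962 = 231
20–29: 920 × 0.956 = 880
30–39: 430 × 0.964 = 415
40–49: 410 × 0.964 = 395
50–59: 860 × 0.928 = 798
60–69: 820 × 0.929 = 762
Net migration: 10–19 + 60 → 291; 30–39 − 60 → 355
Giving 429 / 291 / 880 / 355 / 395 / 798 / 762.
After projecting period 2:
Births: 880 × 0.168 = 148  |  355 × 0.302 = 107  |  395 × 0.271 = 107 — total 362
10–19: 429 × 0.962 = 413
20–29: 291 × 0.956 = 278
30–39: 880 × 0.964 = 848
40–49: 355 × 0.964 = 342
50–59: 395 × 0.928 = 367
60–69: 798 × 0.929 = 741
Net migration: 10–19 + 60 → 473; 30–39 − 60 → 788
Giving 362 / 473 / 278 / 788 / 342 / 367 / 741.
After projecting period 3:
Births: 278 × 0.168 = 47  |  788 × 0.302 = 238  |  342 × 0.271 = 93 — total 378
10–19: 362 × 0.962 = 348
20–29: 473 × 0.956 = 452
30–39: 278 × 0.964 = 268
40–49: 788 × 0.964 = 760
50–59: 342 × 0.928 = 317
60–69: 367 × 0.929 = 341
Net migration: 10–19 + 60 → 408; 30–39 − 60 → 208
Giving 378 / 408 / 452 / 208 / 760 / 317 / 341.
After projecting period 4:
Births: 452 × 0.168 = 76  |  208 × 0.302 = 63  |  760 × 0.271 = 206 — total 345
10–19: 378 × 0.962 = 364
20–29: 408 × 0.956 = 390
30–39: 452 × 0.964 = 436
40–49: 208 × 0.964 = 201
50–59: 760 × 0.928 = 705
60–69: 317 × 0.929 = 294
Net migration: 10–19 + 60 → 424; 30–39 − 60 → 376
Giving 345 / 424 / 390 / 376 / 201 / 705 / 294.
Scenario A total after 4 periods: 2735
Scenario B projection —
After projecting period 1:
Births: 430 × 0.218 = 94  |  410 × 0.302 = 124  |  860 × 0.271 = 233 — total 451
10–19: 240 × 0.962 = 231
20–29: 920 × 0.956 = 880
30–39: 430 × 0.964 = 415
40–49: 410 × 0.964 = 395
50–59: 860 × 0.928 = 798
60–69: 820 × 0.929 = 762
Net migration: 10–19 + 60 → 291; 30–39 − 60 → 355
Giving 451 / 291 / 880 / 355 / 395 / 798 / 762.
After projecting period 2:
Births: 880 × 0.218 = 192  |  355 × 0.302 = 107  |  395 × 0.271 = 107 — total 406
10–19: 451 × 0.962 = 434
20–29: 291 × 0.956 = 278
30–39: 880 × 0.964 = 848
40–49: 355 × 0.964 = 342
50–59: 395 × 0.928 = 367
60–69: 798 × 0.929 = 741
Net migration: 10–19 + 60 → 494; 30–39 − 60 → 788
Giving 406 / 494 / 278 / 788 / 342 / 367 / 741.
After projecting period 3:
Births: 278 × 0.218 = 61  |  788 × 0.302 = 238  |  342 × 0.271 = 93 — total 392
10–19: 406 × 0.962 = 391
20–29: 494 × 0.956 = 472
30–39: 278 × 0.964 = 268
40–49: 788 × 0.964 = 760
50–59: 342 × 0.928 = 317
60–69: 367 × 0.929 = 341
Net migration: 10–19 + 60 → 451; 30–39 − 60 → 208
Giving 392 / 451 / 472 / 208 / 760 / 317 / 341.
After projecting period 4:
Births: 472 × 0.218 = 103  |  208 × 0.302 = 63  |  760 × 0.271 = 206 — total 372
10–19: 392 × 0.962 = 377
20–29: 451 × 0.956 = 431
30–39: 472 × 0.964 = 455
40–49: 208 × 0.964 = 201
50–59: 760 × 0.928 = 705
60–69: 317 × 0.929 = 294
Net migration: 10–19 + 60 → 437; 30–39 − 60 → 395
Giving 372 / 437 / 431 / 395 / 201 / 705 / 294.
Scenario B total after 4 periods: 2835
Difference B − A = 2835 − 2735 = 100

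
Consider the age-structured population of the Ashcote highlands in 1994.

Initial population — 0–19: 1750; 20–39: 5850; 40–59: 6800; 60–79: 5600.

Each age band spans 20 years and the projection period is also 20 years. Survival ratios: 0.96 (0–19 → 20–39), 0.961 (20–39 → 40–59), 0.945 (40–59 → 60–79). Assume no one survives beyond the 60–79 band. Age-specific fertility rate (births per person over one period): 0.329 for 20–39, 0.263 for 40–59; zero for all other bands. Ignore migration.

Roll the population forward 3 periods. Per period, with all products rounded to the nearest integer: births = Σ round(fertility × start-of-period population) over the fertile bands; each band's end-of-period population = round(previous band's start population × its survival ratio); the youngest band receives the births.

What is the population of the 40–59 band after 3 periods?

— Period 1 —
Births: 5850 × 0.329 = 1925  |  6800 × 0.263 = 1788 — total 3713
20–39: 1750 × 0.96 = 1680
40–59: 5850 × 0.961 = 5622
60–79: 6800 × 0.945 = 6426
→ [3713, 1680, 5622, 6426]
— Period 2 —
Births: 1680 × 0.329 = 553  |  5622 × 0.263 = 1479 — total 2032
20–39: 3713 × 0.96 = 3564
40–59: 1680 × 0.961 = 1614
60–79: 5622 × 0.945 = 5313
→ [2032, 3564, 1614, 5313]
— Period 3 —
Births: 3564 × 0.329 = 1173  |  1614 × 0.263 = 424 — total 1597
20–39: 2032 × 0.96 = 1951
40–59: 3564 × 0.961 = 3425
60–79: 1614 × 0.945 = 1525
→ [1597, 1951, 3425, 1525]

3425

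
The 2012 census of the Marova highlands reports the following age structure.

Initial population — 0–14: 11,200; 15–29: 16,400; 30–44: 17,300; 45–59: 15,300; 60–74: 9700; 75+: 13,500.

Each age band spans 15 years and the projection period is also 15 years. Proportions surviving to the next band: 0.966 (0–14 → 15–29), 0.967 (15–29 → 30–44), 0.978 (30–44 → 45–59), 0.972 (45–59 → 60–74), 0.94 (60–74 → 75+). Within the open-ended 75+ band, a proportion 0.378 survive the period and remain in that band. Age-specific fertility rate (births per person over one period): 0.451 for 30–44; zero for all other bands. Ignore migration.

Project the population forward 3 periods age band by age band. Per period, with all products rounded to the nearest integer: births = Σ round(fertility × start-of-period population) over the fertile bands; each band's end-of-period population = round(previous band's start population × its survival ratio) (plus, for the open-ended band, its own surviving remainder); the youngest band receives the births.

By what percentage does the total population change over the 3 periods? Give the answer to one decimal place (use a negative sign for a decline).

Period 1:
Births: 17300 × 0.451 = 7802
15–29: 11200 × 0.966 = 10819
30–44: 16400 × 0.967 = 15859
45–59: 17300 × 0.978 = 16919
60–74: 15300 × 0.972 = 14872
75+: 9700 × 0.94 + 13500 × 0.378 = 9118 + 5103 = 14221
→ [7802, 10819, 15859, 16919, 14872, 14221]
Period 2:
Births: 15859 × 0.451 = 7152
15–29: 7802 × 0.966 = 7537
30–44: 10819 × 0.967 = 10462
45–59: 15859 × 0.978 = 15510
60–74: 16919 × 0.972 = 16445
75+: 14872 × 0.94 + 14221 × 0.378 = 13980 + 5376 = 19356
→ [7152, 7537, 10462, 15510, 16445, 19356]
Period 3:
Births: 10462 × 0.451 = 4718
15–29: 7152 × 0.966 = 6909
30–44: 7537 × 0.967 = 7288
45–59: 10462 × 0.978 = 10232
60–74: 15510 × 0.972 = 15076
75+: 16445 × 0.94 + 19356 × 0.378 = 15458 + 7317 = 22775
→ [4718, 6909, 7288, 10232, 15076, 22775]
Total: 83400 → 66998; change = -16402; percentage change = -19.7%

-19.7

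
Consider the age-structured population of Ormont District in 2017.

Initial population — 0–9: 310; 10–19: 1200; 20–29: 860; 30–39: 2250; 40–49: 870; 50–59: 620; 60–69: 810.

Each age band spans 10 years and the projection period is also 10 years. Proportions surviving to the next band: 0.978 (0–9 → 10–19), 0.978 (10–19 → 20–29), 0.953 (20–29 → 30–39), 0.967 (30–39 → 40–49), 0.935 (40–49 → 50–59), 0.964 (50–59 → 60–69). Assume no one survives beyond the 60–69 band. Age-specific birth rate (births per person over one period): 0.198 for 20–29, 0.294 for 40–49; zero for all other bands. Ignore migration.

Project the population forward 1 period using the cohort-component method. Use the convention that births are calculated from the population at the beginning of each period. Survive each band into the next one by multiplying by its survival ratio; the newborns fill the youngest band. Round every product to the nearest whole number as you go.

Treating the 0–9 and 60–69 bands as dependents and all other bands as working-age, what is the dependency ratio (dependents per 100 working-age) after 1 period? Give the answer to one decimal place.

Numbering the groups 1..7 from youngest to oldest:
[period 1]
Births: 860 × 0.198 = 170 ; 870 × 0.294 = 256 — total 426
Group 2: 310 × 0.978 = 303
Group 3: 1200 × 0.978 = 1174
Group 4: 860 × 0.953 = 820
Group 5: 2250 × 0.967 = 2176
Group 6: 870 × 0.935 = 813
Group 7: 620 × 0.964 = 598
Giving 426 / 303 / 1174 / 820 / 2176 / 813 / 598.
Dependents (band 0–9 + band 60–69) = 426 + 598 = 1024; working-age = 5286; ratio = 1024/5286 × 100 = 19.4

19.4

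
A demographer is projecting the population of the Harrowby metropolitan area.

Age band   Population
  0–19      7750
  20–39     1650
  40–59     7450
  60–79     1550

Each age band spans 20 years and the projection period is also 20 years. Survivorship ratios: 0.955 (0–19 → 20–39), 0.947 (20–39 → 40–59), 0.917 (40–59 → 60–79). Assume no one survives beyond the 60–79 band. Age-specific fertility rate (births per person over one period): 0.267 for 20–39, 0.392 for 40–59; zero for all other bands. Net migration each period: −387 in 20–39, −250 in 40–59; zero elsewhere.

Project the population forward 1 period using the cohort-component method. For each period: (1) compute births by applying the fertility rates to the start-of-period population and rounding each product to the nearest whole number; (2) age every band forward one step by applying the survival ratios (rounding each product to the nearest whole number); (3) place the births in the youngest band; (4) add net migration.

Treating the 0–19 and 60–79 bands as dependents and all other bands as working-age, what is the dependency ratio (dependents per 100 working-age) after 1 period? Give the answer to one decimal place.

Numbering the groups 1..4 from youngest to oldest:
— Period 1 —
Births: 1650 × 0.267 = 441 ; 7450 × 0.392 = 2920 ⇒ total 3361
Group 2: 7750 × 0.955 = 7401
Group 3: 1650 × 0.947 = 1563
Group 4: 7450 × 0.917 = 6832
Net migration: Group 2 − 387 → 7014; Group 3 − 250 → 1313
→ [3361, 7014, 1313, 6832]
Dependents (band 0–19 + band 60–79) = 3361 + 6832 = 10193; working-age = 8327; ratio = 10193/8327 × 100 = 122.4

122.4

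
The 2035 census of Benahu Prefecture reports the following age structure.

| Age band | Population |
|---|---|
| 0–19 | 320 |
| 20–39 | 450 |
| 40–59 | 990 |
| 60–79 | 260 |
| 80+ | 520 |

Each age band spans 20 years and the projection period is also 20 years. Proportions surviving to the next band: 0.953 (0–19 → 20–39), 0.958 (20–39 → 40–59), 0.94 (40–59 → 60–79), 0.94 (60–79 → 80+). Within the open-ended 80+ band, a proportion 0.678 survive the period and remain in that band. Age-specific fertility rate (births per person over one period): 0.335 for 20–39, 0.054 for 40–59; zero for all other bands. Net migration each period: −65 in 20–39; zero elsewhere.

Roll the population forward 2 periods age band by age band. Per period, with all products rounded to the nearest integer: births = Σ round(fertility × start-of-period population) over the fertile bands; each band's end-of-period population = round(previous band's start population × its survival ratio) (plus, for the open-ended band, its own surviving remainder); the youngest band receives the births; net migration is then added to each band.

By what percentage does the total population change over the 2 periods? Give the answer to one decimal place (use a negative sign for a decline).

Period 1.
Births: 450 × 0.335 = 151 ; 990 × 0.054 = 53 → 204
20–39: 320 × 0.953 = 305
40–59: 450 × 0.958 = 431
60–79: 990 × 0.94 = 931
80+: 260 × 0.94 + 520 × 0.678 = 244 + 353 = 597
Net migration: 20–39 − 65 → 240
Giving 204 / 240 / 431 / 931 / 597.
Period 2.
Births: 240 × 0.335 = 80 ; 431 × 0.054 = 23 → 103
20–39: 204 × 0.953 = 194
40–59: 240 × 0.958 = 230
60–79: 431 × 0.94 = 405
80+: 931 × 0.94 + 597 × 0.678 = 875 + 405 = 1280
Net migration: 20–39 − 65 → 129
Giving 103 / 129 / 230 / 405 / 1280.
Total: 2540 → 2147; change = -393; percentage change = -15.5%

-15.5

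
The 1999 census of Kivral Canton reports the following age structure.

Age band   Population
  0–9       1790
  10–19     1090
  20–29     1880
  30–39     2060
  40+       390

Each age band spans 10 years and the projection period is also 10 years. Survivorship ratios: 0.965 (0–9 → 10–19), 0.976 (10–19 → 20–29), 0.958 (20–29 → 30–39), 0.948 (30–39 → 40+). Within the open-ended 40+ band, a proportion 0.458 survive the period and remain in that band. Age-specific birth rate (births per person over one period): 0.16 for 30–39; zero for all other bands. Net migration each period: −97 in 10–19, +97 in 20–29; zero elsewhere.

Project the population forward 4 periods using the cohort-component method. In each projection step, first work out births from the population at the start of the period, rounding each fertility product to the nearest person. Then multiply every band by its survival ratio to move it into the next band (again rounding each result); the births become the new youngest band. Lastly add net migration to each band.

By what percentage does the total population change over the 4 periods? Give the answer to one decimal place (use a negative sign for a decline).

-51.6

Numbering the groups 1..5 from youngest to oldest:
— Period 1 —
Births: 2060 × 0.16 = 330
Group 2: 1790 × 0.965 = 1727
Group 3: 1090 × 0.976 = 1064
Group 4: 1880 × 0.958 = 1801
Group 5: 2060 × 0.948 + 390 × 0.458 = 1953 + 179 = 2132
Net migration: Group 2 − 97 → 1630; Group 3 + 97 → 1161
Population now: 0–9=330, 10–19=1630, 20–29=1161, 30–39=1801, 40+=2132
— Period 2 —
Births: 1801 × 0.16 = 288
Group 2: 330 × 0.965 = 318
Group 3: 1630 × 0.976 = 1591
Group 4: 1161 × 0.958 = 1112
Group 5: 1801 × 0.948 + 2132 × 0.458 = 1707 + 976 = 2683
Net migration: Group 2 − 97 → 221; Group 3 + 97 → 1688
Population now: 0–9=288, 10–19=221, 20–29=1688, 30–39=1112, 40+=2683
— Period 3 —
Births: 1112 × 0.16 = 178
Group 2: 288 × 0.965 = 278
Group 3: 221 × 0.976 = 216
Group 4: 1688 × 0.958 = 1617
Group 5: 1112 × 0.948 + 2683 × 0.458 = 1054 + 1229 = 2283
Net migration: Group 2 − 97 → 181; Group 3 + 97 → 313
Population now: 0–9=178, 10–19=181, 20–29=313, 30–39=1617, 40+=2283
— Period 4 —
Births: 1617 × 0.16 = 259
Group 2: 178 × 0.965 = 172
Group 3: 181 × 0.976 = 177
Group 4: 313 × 0.958 = 300
Group 5: 1617 × 0.948 + 2283 × 0.458 = 1533 + 1046 = 2579
Net migration: Group 2 − 97 → 75; Group 3 + 97 → 274
Population now: 0–9=259, 10–19=75, 20–29=274, 30–39=300, 40+=2579
Total: 7210 → 3487; change = -3723; percentage change = -51.6%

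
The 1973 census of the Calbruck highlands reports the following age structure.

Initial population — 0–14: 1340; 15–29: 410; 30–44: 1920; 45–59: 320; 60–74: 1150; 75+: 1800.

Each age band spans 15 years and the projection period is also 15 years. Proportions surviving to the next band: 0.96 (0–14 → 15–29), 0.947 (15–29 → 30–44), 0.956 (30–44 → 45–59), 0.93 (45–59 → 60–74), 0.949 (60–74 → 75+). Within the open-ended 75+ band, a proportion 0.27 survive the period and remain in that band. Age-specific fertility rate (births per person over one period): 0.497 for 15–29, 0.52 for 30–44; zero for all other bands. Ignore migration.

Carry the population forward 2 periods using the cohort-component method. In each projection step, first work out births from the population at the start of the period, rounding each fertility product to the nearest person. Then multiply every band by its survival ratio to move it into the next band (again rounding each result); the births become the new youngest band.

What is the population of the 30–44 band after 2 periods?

1218

Let band 1 be 0–14 through band 6 = 75+.
Period 1.
Births: 410 * 0.497 = 204  |  1920 * 0.52 = 998 ⇒ total 1202
Band 2: 1340 * 0.96 = 1286
Band 3: 410 * 0.947 = 388
Band 4: 1920 * 0.956 = 1836
Band 5: 320 * 0.93 = 298
Band 6: 1150 * 0.949 + 1800 * 0.27 = 1091 + 486 = 1577
→ [1202, 1286, 388, 1836, 298, 1577]
Period 2.
Births: 1286 * 0.497 = 639  |  388 * 0.52 = 202 ⇒ total 841
Band 2: 1202 * 0.96 = 1154
Band 3: 1286 * 0.947 = 1218
Band 4: 388 * 0.956 = 371
Band 5: 1836 * 0.93 = 1707
Band 6: 298 * 0.949 + 1577 * 0.27 = 283 + 426 = 709
→ [841, 1154, 1218, 371, 1707, 709]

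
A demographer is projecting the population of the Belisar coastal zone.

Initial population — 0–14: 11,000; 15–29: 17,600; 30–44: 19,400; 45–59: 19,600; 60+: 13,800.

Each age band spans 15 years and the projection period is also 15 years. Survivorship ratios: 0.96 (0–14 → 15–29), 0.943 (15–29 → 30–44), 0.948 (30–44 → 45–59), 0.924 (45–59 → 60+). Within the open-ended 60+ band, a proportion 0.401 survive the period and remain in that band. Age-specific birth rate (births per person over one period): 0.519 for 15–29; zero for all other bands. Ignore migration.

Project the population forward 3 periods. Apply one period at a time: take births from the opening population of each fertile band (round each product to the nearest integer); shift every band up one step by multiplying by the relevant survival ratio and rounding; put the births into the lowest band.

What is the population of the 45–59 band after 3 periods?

After projecting period 1:
Births: 17600 × 0.519 = 9134
15–29: 11000 × 0.96 = 10560
30–44: 17600 × 0.943 = 16597
45–59: 19400 × 0.948 = 18391
60+: 19600 × 0.924 + 13800 × 0.401 = 18110 + 5534 = 23644
End of period: [9134, 10560, 16597, 18391, 23644]
After projecting period 2:
Births: 10560 × 0.519 = 5481
15–29: 9134 × 0.96 = 8769
30–44: 10560 × 0.943 = 9958
45–59: 16597 × 0.948 = 15734
60+: 18391 × 0.924 + 23644 × 0.401 = 16993 + 9481 = 26474
End of period: [5481, 8769, 9958, 15734, 26474]
After projecting period 3:
Births: 8769 × 0.519 = 4551
15–29: 5481 × 0.96 = 5262
30–44: 8769 × 0.943 = 8269
45–59: 9958 × 0.948 = 9440
60+: 15734 × 0.924 + 26474 × 0.401 = 14538 + 10616 = 25154
End of period: [4551, 5262, 8269, 9440, 25154]

9440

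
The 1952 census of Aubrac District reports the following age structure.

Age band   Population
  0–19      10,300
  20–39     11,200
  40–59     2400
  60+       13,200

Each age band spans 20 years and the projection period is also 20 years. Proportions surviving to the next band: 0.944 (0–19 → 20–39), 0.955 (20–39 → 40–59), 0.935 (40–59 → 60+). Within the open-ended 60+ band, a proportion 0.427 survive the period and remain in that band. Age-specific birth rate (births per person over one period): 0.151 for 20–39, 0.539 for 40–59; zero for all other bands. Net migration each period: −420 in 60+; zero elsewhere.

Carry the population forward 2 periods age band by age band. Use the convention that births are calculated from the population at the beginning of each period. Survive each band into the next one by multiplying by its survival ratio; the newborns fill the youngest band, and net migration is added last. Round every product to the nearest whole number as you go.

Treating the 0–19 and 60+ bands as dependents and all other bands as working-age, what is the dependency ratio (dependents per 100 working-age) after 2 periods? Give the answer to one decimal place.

Call the bands 1 to 4, youngest first.
After projecting period 1:
Births: 11200 × 0.151 = 1691, 2400 × 0.539 = 1294 → total 2985
Band 2: 10300 × 0.944 = 9723
Band 3: 11200 × 0.955 = 10696
Band 4: 2400 × 0.935 + 13200 × 0.427 = 2244 + 5636 = 7880
Net migration: Band 4 − 420 → 7460
Population now: 0–19=2985, 20–39=9723, 40–59=10696, 60+=7460
After projecting period 2:
Births: 9723 × 0.151 = 1468, 10696 × 0.539 = 5765 → total 7233
Band 2: 2985 × 0.944 = 2818
Band 3: 9723 × 0.955 = 9285
Band 4: 10696 × 0.935 + 7460 × 0.427 = 10001 + 3185 = 13186
Net migration: Band 4 − 420 → 12766
Population now: 0–19=7233, 20–39=2818, 40–59=9285, 60+=12766
Dependents (band 0–19 + band 60+) = 7233 + 12766 = 19999; working-age = 12103; ratio = 19999/12103 × 100 = 165.2

165.2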